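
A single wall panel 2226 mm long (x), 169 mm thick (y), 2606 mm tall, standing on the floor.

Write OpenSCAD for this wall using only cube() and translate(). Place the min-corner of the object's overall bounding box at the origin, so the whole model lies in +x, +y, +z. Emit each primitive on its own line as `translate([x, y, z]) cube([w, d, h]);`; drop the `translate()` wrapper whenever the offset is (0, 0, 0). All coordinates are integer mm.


cube([2226, 169, 2606]);


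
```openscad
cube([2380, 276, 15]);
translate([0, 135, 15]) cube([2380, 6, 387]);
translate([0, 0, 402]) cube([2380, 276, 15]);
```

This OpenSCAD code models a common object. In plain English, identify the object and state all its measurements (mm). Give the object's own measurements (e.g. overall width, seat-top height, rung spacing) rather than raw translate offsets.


An I-beam lying along x, 2380 mm long. Overall section height 417 mm. Two flanges 276 mm wide (y) and 15 mm thick, one on the floor and one at the top; a web 6 mm thick runs between them, centred on the flange width.


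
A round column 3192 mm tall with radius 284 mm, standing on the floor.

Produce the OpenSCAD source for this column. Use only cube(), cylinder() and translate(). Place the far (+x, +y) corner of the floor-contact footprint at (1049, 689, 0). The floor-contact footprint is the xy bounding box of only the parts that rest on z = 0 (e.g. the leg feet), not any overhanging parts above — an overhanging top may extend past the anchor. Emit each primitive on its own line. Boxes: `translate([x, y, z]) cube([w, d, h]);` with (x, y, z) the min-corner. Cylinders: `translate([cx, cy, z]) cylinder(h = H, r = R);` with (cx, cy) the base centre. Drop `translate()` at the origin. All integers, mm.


translate([765, 405, 0]) cylinder(h = 3192, r = 284);


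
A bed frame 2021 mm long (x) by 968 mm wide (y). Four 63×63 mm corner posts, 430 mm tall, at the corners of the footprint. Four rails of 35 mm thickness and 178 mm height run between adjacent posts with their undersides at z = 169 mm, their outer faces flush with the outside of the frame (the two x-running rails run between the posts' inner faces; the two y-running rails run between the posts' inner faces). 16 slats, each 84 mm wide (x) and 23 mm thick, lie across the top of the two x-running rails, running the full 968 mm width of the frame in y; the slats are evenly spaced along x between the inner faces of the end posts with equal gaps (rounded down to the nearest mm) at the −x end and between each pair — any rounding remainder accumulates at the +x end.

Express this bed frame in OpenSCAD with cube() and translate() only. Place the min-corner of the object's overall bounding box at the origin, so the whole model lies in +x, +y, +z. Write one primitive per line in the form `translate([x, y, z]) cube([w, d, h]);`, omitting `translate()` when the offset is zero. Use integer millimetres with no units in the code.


// slat z = rail_z + rail_h = 169 + 178 = 347
// slat gap = ⌊(1895 − 16·84) / 17⌋ = 32
cube([63, 63, 430]);
translate([0, 905, 0]) cube([63, 63, 430]);
translate([1958, 0, 0]) cube([63, 63, 430]);
translate([1958, 905, 0]) cube([63, 63, 430]);
translate([63, 0, 169]) cube([1895, 35, 178]);
translate([63, 933, 169]) cube([1895, 35, 178]);
translate([0, 63, 169]) cube([35, 842, 178]);
translate([1986, 63, 169]) cube([35, 842, 178]);
translate([95, 0, 347]) cube([84, 968, 23]);
translate([211, 0, 347]) cube([84, 968, 23]);
translate([327, 0, 347]) cube([84, 968, 23]);
translate([443, 0, 347]) cube([84, 968, 23]);
translate([559, 0, 347]) cube([84, 968, 23]);
translate([675, 0, 347]) cube([84, 968, 23]);
translate([791, 0, 347]) cube([84, 968, 23]);
translate([907, 0, 347]) cube([84, 968, 23]);
translate([1023, 0, 347]) cube([84, 968, 23]);
translate([1139, 0, 347]) cube([84, 968, 23]);
translate([1255, 0, 347]) cube([84, 968, 23]);
translate([1371, 0, 347]) cube([84, 968, 23]);
translate([1487, 0, 347]) cube([84, 968, 23]);
translate([1603, 0, 347]) cube([84, 968, 23]);
translate([1719, 0, 347]) cube([84, 968, 23]);
translate([1835, 0, 347]) cube([84, 968, 23]);


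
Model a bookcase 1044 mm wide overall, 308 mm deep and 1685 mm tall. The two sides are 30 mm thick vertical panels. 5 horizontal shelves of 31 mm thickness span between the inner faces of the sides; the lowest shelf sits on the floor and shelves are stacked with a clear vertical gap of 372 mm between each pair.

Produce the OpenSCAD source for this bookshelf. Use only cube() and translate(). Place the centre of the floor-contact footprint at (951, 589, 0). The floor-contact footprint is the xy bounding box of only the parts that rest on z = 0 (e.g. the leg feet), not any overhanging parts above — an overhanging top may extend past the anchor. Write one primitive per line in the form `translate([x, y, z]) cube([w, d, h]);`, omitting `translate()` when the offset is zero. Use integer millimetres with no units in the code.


translate([429, 435, 0]) cube([30, 308, 1685]);
translate([1443, 435, 0]) cube([30, 308, 1685]);
translate([459, 435, 0]) cube([984, 308, 31]);
translate([459, 435, 403]) cube([984, 308, 31]);
translate([459, 435, 806]) cube([984, 308, 31]);
translate([459, 435, 1209]) cube([984, 308, 31]);
translate([459, 435, 1612]) cube([984, 308, 31]);


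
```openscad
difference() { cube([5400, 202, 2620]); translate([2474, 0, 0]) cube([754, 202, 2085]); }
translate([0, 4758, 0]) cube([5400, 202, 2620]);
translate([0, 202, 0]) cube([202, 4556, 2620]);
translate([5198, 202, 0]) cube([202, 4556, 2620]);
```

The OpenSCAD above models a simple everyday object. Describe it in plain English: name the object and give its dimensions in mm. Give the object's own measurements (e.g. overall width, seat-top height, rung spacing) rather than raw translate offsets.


A single room: four walls, each 2620 mm tall and 202 mm thick, enclosing an outside footprint 5400×4960 mm (x × y), no floor or roof. The front and back walls (−y and +y sides) run the full x-width; the side walls fit between their inner faces. A door opening 754 mm wide and 2085 mm tall is cut through the front wall from the floor up, its −x edge 2474 mm from the wall's −x end.


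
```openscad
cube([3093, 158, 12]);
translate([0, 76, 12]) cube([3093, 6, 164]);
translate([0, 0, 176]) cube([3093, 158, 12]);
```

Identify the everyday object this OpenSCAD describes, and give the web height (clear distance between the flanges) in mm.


An I-beam. The web height is 164 mm.

Two wide flanges with a thin centred web — an I-beam. Overall 188 mm minus two 12 mm flanges gives a web of 188 − 2·12 = 164 mm.


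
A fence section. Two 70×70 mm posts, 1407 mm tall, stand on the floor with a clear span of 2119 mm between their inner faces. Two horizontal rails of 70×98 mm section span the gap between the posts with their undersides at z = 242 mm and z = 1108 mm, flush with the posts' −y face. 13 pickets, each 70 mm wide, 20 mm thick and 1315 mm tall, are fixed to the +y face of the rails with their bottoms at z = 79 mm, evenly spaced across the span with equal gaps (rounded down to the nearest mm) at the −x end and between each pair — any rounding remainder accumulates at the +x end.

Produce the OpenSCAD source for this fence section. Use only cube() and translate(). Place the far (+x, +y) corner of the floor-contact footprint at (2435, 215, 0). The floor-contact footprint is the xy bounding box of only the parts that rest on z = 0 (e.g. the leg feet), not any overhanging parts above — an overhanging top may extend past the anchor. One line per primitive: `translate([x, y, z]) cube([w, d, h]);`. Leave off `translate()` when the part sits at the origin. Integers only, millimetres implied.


translate([176, 145, 0]) cube([70, 70, 1407]);
translate([2365, 145, 0]) cube([70, 70, 1407]);
translate([246, 145, 242]) cube([2119, 70, 98]);
translate([246, 145, 1108]) cube([2119, 70, 98]);
translate([332, 215, 79]) cube([70, 20, 1315]);
translate([488, 215, 79]) cube([70, 20, 1315]);
translate([644, 215, 79]) cube([70, 20, 1315]);
translate([800, 215, 79]) cube([70, 20, 1315]);
translate([956, 215, 79]) cube([70, 20, 1315]);
translate([1112, 215, 79]) cube([70, 20, 1315]);
translate([1268, 215, 79]) cube([70, 20, 1315]);
translate([1424, 215, 79]) cube([70, 20, 1315]);
translate([1580, 215, 79]) cube([70, 20, 1315]);
translate([1736, 215, 79]) cube([70, 20, 1315]);
translate([1892, 215, 79]) cube([70, 20, 1315]);
translate([2048, 215, 79]) cube([70, 20, 1315]);
translate([2204, 215, 79]) cube([70, 20, 1315]);


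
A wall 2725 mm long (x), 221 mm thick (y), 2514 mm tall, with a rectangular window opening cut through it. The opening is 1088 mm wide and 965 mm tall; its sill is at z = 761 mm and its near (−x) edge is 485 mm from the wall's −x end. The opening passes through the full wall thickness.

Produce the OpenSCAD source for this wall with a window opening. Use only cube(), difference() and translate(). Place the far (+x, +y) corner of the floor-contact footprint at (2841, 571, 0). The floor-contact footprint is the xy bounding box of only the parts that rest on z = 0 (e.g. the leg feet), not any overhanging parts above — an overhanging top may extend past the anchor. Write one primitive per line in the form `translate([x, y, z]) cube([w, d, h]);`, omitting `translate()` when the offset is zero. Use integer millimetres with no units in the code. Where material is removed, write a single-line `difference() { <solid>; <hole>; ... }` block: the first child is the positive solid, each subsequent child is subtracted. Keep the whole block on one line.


difference() { translate([116, 350, 0]) cube([2725, 221, 2514]); translate([601, 350, 761]) cube([1088, 221, 965]); }


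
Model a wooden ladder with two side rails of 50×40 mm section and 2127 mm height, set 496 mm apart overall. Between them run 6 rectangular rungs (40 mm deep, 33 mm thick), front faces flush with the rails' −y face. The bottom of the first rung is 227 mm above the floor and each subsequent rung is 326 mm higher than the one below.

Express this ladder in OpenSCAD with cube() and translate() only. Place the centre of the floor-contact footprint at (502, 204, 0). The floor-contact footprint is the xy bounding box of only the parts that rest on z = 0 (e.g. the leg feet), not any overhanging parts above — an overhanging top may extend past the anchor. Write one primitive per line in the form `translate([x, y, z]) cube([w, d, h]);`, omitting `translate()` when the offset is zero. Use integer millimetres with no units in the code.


// rung span = 496 - 2*50 = 396
// rung[k] z = 227 + k*326
translate([254, 184, 0]) cube([50, 40, 2127]);
translate([700, 184, 0]) cube([50, 40, 2127]);
translate([304, 184, 227]) cube([396, 40, 33]);
translate([304, 184, 553]) cube([396, 40, 33]);
translate([304, 184, 879]) cube([396, 40, 33]);
translate([304, 184, 1205]) cube([396, 40, 33]);
translate([304, 184, 1531]) cube([396, 40, 33]);
translate([304, 184, 1857]) cube([396, 40, 33]);


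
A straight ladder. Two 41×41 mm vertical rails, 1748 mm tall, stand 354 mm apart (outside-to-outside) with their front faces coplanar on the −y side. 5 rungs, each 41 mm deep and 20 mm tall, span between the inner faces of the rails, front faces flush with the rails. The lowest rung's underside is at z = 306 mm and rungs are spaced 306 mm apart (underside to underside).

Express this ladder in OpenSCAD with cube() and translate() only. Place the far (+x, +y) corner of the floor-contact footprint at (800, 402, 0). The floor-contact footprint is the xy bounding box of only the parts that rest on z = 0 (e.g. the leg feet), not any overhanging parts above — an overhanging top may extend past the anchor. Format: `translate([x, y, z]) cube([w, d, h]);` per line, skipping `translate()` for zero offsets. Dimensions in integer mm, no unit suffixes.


translate([446, 361, 0]) cube([41, 41, 1748]);
translate([759, 361, 0]) cube([41, 41, 1748]);
translate([487, 361, 306]) cube([272, 41, 20]);
translate([487, 361, 612]) cube([272, 41, 20]);
translate([487, 361, 918]) cube([272, 41, 20]);
translate([487, 361, 1224]) cube([272, 41, 20]);
translate([487, 361, 1530]) cube([272, 41, 20]);


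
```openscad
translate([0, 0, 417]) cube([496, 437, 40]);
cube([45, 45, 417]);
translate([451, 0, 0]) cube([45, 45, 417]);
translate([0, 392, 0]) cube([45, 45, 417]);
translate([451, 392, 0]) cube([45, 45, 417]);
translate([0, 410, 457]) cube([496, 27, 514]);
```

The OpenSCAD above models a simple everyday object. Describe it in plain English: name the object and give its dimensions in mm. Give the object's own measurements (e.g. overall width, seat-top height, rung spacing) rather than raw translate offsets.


A chair. The seat is a 496×437×40 mm slab with its top at z = 457 mm, on four 45×45 mm corner legs (flush with the seat edges, standing on z = 0). A flat backrest 27 mm thick, 514 mm tall, spans the full seat width and rises from the seat top along its +y edge, rear face flush with the rear of the seat.


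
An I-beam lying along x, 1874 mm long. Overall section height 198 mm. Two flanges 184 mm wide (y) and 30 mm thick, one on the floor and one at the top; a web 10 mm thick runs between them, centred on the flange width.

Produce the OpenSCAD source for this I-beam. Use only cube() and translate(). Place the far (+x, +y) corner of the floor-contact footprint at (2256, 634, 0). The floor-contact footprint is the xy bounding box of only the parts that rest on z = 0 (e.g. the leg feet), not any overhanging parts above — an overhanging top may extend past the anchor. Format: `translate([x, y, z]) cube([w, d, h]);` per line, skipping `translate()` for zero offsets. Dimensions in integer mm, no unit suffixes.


translate([382, 450, 0]) cube([1874, 184, 30]);
translate([382, 537, 30]) cube([1874, 10, 138]);
translate([382, 450, 168]) cube([1874, 184, 30]);


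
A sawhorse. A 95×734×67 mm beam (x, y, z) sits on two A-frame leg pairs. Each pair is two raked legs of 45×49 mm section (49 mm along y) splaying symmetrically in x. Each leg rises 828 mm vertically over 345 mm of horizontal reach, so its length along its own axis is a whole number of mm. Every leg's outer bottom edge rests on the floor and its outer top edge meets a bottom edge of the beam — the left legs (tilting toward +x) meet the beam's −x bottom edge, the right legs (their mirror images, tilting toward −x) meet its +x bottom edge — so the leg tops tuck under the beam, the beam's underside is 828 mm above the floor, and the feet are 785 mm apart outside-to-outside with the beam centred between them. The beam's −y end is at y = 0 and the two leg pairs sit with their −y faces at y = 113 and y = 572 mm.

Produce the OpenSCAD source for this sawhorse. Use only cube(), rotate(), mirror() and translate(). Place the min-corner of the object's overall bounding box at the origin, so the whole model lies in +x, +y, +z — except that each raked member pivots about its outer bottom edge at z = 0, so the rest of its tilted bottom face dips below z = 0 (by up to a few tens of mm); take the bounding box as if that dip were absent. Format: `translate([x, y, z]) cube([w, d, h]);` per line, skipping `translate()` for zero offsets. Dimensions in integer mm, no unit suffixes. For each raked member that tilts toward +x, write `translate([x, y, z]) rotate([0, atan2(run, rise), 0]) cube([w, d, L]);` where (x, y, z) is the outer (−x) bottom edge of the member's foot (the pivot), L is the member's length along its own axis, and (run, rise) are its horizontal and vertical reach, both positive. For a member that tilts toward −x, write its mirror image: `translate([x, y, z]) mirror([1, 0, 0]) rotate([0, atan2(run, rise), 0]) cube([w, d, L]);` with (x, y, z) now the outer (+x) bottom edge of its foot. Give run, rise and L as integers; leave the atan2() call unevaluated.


// leg length = √(345² + 828²) = 897
// right-leg outer foot x = 2·345 + 95 = 785
// beam min-corner = (345, 0, 828)
translate([345, 0, 828]) cube([95, 734, 67]);
translate([0, 113, 0]) rotate([0, atan2(345, 828), 0]) cube([45, 49, 897]);
translate([785, 113, 0]) mirror([1, 0, 0]) rotate([0, atan2(345, 828), 0]) cube([45, 49, 897]);
translate([0, 572, 0]) rotate([0, atan2(345, 828), 0]) cube([45, 49, 897]);
translate([785, 572, 0]) mirror([1, 0, 0]) rotate([0, atan2(345, 828), 0]) cube([45, 49, 897]);


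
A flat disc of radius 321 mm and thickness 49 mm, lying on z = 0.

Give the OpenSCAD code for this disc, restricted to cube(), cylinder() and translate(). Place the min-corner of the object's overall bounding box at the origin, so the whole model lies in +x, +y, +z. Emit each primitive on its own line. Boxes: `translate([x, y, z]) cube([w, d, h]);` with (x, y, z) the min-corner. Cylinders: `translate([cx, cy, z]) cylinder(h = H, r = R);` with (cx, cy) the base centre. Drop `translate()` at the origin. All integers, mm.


translate([321, 321, 0]) cylinder(h = 49, r = 321);


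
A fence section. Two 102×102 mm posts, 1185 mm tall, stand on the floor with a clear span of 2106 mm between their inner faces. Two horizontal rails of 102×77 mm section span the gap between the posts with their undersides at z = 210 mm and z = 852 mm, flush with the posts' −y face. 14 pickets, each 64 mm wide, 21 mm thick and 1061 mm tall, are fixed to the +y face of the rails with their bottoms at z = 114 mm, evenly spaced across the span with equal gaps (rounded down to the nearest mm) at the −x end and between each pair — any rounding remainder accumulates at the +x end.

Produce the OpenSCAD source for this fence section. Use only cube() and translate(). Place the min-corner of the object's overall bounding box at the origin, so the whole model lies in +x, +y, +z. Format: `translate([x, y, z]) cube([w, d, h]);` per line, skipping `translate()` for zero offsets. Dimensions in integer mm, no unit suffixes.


cube([102, 102, 1185]);
translate([2208, 0, 0]) cube([102, 102, 1185]);
translate([102, 0, 210]) cube([2106, 102, 77]);
translate([102, 0, 852]) cube([2106, 102, 77]);
translate([182, 102, 114]) cube([64, 21, 1061]);
translate([326, 102, 114]) cube([64, 21, 1061]);
translate([470, 102, 114]) cube([64, 21, 1061]);
translate([614, 102, 114]) cube([64, 21, 1061]);
translate([758, 102, 114]) cube([64, 21, 1061]);
translate([902, 102, 114]) cube([64, 21, 1061]);
translate([1046, 102, 114]) cube([64, 21, 1061]);
translate([1190, 102, 114]) cube([64, 21, 1061]);
translate([1334, 102, 114]) cube([64, 21, 1061]);
translate([1478, 102, 114]) cube([64, 21, 1061]);
translate([1622, 102, 114]) cube([64, 21, 1061]);
translate([1766, 102, 114]) cube([64, 21, 1061]);
translate([1910, 102, 114]) cube([64, 21, 1061]);
translate([2054, 102, 114]) cube([64, 21, 1061]);


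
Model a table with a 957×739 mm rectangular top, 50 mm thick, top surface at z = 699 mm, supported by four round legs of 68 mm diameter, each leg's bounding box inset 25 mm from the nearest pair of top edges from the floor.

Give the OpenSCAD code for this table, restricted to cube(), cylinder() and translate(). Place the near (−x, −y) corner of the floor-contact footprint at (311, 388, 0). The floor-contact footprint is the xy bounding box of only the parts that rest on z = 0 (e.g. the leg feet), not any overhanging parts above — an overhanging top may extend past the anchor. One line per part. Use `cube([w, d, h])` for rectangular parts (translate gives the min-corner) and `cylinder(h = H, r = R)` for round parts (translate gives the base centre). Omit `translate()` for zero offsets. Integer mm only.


translate([286, 363, 649]) cube([957, 739, 50]);
translate([345, 422, 0]) cylinder(h = 649, r = 34);
translate([1184, 422, 0]) cylinder(h = 649, r = 34);
translate([345, 1043, 0]) cylinder(h = 649, r = 34);
translate([1184, 1043, 0]) cylinder(h = 649, r = 34);


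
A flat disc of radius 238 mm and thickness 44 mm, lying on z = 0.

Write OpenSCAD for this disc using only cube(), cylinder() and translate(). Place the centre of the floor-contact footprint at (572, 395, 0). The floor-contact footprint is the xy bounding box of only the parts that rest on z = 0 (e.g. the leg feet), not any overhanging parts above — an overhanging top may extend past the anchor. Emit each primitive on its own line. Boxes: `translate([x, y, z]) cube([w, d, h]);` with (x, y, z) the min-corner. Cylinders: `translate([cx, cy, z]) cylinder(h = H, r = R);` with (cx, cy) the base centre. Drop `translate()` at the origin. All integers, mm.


translate([572, 395, 0]) cylinder(h = 44, r = 238);


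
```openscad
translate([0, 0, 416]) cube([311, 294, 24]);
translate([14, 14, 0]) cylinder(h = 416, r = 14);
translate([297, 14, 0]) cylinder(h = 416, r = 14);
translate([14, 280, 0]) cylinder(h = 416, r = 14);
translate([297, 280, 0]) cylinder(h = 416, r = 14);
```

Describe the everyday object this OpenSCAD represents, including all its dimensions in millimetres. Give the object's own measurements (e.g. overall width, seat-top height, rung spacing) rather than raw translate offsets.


A simple wooden stool: a rectangular seat 311 mm (x) by 294 mm (y), 24 mm thick, top face at z = 440 mm, on four round legs, each 28 mm in diameter. The legs rest on z = 0, each leg's axis is inset half a diameter from the nearest pair of seat edges (so the leg's bounding box is flush with the corner).


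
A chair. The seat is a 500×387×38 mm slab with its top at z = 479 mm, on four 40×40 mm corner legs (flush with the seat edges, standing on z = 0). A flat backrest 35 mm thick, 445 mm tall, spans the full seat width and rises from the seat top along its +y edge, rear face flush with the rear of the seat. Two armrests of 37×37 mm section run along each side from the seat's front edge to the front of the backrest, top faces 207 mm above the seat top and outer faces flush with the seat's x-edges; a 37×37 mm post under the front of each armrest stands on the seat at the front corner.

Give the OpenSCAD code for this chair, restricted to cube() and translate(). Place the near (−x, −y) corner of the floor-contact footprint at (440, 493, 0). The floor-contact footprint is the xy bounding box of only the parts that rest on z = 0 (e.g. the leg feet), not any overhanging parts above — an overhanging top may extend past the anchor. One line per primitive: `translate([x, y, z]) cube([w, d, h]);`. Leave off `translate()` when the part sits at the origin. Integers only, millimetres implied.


translate([440, 493, 441]) cube([500, 387, 38]);
translate([440, 493, 0]) cube([40, 40, 441]);
translate([900, 493, 0]) cube([40, 40, 441]);
translate([440, 840, 0]) cube([40, 40, 441]);
translate([900, 840, 0]) cube([40, 40, 441]);
translate([440, 845, 479]) cube([500, 35, 445]);
translate([440, 493, 649]) cube([37, 352, 37]);
translate([903, 493, 649]) cube([37, 352, 37]);
translate([440, 493, 479]) cube([37, 37, 170]);
translate([903, 493, 479]) cube([37, 37, 170]);


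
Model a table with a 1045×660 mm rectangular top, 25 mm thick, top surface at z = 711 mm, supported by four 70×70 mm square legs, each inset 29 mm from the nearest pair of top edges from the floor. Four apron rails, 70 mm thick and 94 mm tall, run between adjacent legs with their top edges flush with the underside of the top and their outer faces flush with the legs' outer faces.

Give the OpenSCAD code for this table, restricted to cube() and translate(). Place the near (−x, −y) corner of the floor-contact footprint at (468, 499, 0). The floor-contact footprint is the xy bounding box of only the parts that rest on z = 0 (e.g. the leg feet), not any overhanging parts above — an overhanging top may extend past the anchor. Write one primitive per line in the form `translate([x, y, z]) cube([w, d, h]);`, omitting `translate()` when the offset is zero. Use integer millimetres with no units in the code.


// leg_h = 711 - 25 = 686
// apron z = 686 - 94 = 592
translate([439, 470, 686]) cube([1045, 660, 25]);
translate([468, 499, 0]) cube([70, 70, 686]);
translate([1385, 499, 0]) cube([70, 70, 686]);
translate([468, 1031, 0]) cube([70, 70, 686]);
translate([1385, 1031, 0]) cube([70, 70, 686]);
translate([538, 499, 592]) cube([847, 70, 94]);
translate([538, 1031, 592]) cube([847, 70, 94]);
translate([468, 569, 592]) cube([70, 462, 94]);
translate([1385, 569, 592]) cube([70, 462, 94]);


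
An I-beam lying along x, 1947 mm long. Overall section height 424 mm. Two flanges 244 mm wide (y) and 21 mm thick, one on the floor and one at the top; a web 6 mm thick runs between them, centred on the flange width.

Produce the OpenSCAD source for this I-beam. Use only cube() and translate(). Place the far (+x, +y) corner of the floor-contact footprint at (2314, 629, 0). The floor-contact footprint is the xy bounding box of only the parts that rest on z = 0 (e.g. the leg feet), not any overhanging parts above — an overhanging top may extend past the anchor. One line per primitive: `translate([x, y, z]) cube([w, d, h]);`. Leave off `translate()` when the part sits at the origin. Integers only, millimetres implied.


translate([367, 385, 0]) cube([1947, 244, 21]);
translate([367, 504, 21]) cube([1947, 6, 382]);
translate([367, 385, 403]) cube([1947, 244, 21]);


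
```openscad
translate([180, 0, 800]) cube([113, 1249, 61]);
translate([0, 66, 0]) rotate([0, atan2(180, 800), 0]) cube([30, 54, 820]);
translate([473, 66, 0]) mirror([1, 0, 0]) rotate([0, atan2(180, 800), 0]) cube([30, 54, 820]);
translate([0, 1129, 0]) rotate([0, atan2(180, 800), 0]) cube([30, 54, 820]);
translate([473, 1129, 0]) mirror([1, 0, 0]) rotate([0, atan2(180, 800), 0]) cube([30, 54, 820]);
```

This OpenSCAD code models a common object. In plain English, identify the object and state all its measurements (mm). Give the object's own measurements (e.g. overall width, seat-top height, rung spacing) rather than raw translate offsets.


A sawhorse. A 113×1249×61 mm beam (x, y, z) sits on two A-frame leg pairs. Each pair is two raked legs of 30×54 mm section (54 mm along y) splaying symmetrically in x. Each leg rises 800 mm vertically over 180 mm of horizontal reach and is 820 mm long along its own axis. Every leg's outer bottom edge rests on the floor and its outer top edge meets a bottom edge of the beam — the left legs (tilting toward +x) meet the beam's −x bottom edge, the right legs (their mirror images, tilting toward −x) meet its +x bottom edge — so the leg tops tuck under the beam, the beam's underside is 800 mm above the floor, and the feet are 473 mm apart outside-to-outside with the beam centred between them. The two leg pairs are set in 66 mm from either end of the beam.


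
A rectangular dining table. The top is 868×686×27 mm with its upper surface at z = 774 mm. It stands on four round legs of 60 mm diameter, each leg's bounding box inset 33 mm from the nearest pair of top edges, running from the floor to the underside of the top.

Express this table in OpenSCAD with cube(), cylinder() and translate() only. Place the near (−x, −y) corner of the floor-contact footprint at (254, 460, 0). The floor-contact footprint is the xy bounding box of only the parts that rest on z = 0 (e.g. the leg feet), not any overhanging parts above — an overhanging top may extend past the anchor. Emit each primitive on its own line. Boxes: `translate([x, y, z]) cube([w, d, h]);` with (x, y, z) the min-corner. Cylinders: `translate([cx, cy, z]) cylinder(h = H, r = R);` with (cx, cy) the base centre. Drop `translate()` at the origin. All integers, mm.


translate([221, 427, 747]) cube([868, 686, 27]);
translate([284, 490, 0]) cylinder(h = 747, r = 30);
translate([1026, 490, 0]) cylinder(h = 747, r = 30);
translate([284, 1050, 0]) cylinder(h = 747, r = 30);
translate([1026, 1050, 0]) cylinder(h = 747, r = 30);


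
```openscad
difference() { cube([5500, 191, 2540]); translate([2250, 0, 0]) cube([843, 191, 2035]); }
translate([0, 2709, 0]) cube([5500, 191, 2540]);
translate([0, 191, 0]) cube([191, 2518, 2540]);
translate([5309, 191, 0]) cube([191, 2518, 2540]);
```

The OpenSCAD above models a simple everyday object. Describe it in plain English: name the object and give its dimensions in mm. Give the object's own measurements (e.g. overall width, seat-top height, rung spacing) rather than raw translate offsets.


A single room: four walls, each 2540 mm tall and 191 mm thick, enclosing an outside footprint 5500×2900 mm (x × y), no floor or roof. The front and back walls (−y and +y sides) run the full x-width; the side walls fit between their inner faces. A door opening 843 mm wide and 2035 mm tall is cut through the front wall from the floor up, its −x edge 2250 mm from the wall's −x end.


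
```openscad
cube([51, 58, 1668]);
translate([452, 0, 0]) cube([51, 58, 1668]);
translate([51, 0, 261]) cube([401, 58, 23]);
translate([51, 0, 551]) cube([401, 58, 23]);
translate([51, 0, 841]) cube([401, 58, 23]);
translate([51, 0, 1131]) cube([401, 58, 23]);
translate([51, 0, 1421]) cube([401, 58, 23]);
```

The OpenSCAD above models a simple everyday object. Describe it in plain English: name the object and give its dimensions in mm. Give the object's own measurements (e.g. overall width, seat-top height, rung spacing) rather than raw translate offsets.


A straight ladder. Two 51×58 mm vertical rails, 1668 mm tall, stand 503 mm apart (outside-to-outside) with their front faces coplanar on the −y side. 5 rungs, each 58 mm deep and 23 mm tall, span between the inner faces of the rails, front faces flush with the rails. The lowest rung's underside is at z = 261 mm and rungs are spaced 290 mm apart (underside to underside).


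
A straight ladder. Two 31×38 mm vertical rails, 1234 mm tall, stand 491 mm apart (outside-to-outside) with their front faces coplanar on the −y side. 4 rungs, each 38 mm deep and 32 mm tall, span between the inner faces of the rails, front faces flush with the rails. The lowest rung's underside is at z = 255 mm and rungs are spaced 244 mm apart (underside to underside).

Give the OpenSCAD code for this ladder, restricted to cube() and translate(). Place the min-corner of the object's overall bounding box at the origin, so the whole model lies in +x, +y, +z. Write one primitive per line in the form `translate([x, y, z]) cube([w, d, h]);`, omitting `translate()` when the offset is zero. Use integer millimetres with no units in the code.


cube([31, 38, 1234]);
translate([460, 0, 0]) cube([31, 38, 1234]);
translate([31, 0, 255]) cube([429, 38, 32]);
translate([31, 0, 499]) cube([429, 38, 32]);
translate([31, 0, 743]) cube([429, 38, 32]);
translate([31, 0, 987]) cube([429, 38, 32]);


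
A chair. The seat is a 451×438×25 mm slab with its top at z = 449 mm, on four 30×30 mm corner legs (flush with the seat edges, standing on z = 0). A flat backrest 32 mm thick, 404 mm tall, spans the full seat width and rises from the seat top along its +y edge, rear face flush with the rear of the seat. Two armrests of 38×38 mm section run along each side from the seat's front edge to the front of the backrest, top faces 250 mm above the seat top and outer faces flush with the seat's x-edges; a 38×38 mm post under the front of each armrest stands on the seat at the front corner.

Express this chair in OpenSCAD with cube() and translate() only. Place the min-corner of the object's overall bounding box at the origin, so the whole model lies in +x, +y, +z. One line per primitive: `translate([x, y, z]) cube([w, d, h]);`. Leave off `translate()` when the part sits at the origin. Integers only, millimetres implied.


translate([0, 0, 424]) cube([451, 438, 25]);
cube([30, 30, 424]);
translate([421, 0, 0]) cube([30, 30, 424]);
translate([0, 408, 0]) cube([30, 30, 424]);
translate([421, 408, 0]) cube([30, 30, 424]);
translate([0, 406, 449]) cube([451, 32, 404]);
translate([0, 0, 661]) cube([38, 406, 38]);
translate([413, 0, 661]) cube([38, 406, 38]);
translate([0, 0, 449]) cube([38, 38, 212]);
translate([413, 0, 449]) cube([38, 38, 212]);


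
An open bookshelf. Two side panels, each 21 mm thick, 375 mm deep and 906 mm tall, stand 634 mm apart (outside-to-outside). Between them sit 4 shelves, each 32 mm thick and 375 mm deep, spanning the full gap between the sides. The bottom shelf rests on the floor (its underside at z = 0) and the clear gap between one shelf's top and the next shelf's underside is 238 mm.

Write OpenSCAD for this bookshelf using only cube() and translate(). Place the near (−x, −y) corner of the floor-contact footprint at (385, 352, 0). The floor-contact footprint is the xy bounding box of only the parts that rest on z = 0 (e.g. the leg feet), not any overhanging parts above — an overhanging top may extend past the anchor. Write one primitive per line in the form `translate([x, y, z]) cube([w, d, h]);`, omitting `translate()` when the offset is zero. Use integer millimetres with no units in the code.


translate([385, 352, 0]) cube([21, 375, 906]);
translate([998, 352, 0]) cube([21, 375, 906]);
translate([406, 352, 0]) cube([592, 375, 32]);
translate([406, 352, 270]) cube([592, 375, 32]);
translate([406, 352, 540]) cube([592, 375, 32]);
translate([406, 352, 810]) cube([592, 375, 32]);


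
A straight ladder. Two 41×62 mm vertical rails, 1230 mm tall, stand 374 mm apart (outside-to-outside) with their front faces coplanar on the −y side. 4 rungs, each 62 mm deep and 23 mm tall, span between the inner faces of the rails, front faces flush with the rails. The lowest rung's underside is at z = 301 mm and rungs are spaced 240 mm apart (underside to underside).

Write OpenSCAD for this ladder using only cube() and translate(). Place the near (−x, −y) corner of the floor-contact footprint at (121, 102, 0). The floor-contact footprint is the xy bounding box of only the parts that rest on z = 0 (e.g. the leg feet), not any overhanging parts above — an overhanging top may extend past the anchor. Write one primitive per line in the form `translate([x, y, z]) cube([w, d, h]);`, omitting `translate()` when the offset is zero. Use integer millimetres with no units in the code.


translate([121, 102, 0]) cube([41, 62, 1230]);
translate([454, 102, 0]) cube([41, 62, 1230]);
translate([162, 102, 301]) cube([292, 62, 23]);
translate([162, 102, 541]) cube([292, 62, 23]);
translate([162, 102, 781]) cube([292, 62, 23]);
translate([162, 102, 1021]) cube([292, 62, 23]);


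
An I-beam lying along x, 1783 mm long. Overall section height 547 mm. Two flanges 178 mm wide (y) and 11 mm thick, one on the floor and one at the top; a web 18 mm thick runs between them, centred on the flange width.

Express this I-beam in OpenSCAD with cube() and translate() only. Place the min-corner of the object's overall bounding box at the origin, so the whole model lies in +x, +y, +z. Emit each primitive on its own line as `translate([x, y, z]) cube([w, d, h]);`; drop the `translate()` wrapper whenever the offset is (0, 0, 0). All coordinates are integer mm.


cube([1783, 178, 11]);
translate([0, 80, 11]) cube([1783, 18, 525]);
translate([0, 0, 536]) cube([1783, 178, 11]);


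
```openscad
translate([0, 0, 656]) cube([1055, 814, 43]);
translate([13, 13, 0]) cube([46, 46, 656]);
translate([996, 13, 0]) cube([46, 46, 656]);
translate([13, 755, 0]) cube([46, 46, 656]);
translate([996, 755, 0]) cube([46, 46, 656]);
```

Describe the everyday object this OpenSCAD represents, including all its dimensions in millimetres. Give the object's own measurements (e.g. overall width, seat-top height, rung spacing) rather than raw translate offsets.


A rectangular dining table. The top is 1055×814×43 mm with its upper surface at z = 699 mm. It stands on four 46×46 mm square legs, each inset 13 mm from the nearest pair of top edges, running from the floor to the underside of the top.


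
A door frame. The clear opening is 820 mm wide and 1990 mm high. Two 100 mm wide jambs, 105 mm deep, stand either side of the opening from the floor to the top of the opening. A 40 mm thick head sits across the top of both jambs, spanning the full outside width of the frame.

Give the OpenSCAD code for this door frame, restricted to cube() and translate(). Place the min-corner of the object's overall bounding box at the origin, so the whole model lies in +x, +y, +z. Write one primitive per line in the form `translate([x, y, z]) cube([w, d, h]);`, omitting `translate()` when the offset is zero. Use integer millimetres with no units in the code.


cube([100, 105, 1990]);
translate([920, 0, 0]) cube([100, 105, 1990]);
translate([0, 0, 1990]) cube([1020, 105, 40]);


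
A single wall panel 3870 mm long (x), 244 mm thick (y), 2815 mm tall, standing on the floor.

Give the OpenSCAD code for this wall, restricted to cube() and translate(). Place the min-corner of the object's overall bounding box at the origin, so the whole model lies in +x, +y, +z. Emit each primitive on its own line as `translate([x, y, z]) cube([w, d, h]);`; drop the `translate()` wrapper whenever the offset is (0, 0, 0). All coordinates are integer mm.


cube([3870, 244, 2815]);


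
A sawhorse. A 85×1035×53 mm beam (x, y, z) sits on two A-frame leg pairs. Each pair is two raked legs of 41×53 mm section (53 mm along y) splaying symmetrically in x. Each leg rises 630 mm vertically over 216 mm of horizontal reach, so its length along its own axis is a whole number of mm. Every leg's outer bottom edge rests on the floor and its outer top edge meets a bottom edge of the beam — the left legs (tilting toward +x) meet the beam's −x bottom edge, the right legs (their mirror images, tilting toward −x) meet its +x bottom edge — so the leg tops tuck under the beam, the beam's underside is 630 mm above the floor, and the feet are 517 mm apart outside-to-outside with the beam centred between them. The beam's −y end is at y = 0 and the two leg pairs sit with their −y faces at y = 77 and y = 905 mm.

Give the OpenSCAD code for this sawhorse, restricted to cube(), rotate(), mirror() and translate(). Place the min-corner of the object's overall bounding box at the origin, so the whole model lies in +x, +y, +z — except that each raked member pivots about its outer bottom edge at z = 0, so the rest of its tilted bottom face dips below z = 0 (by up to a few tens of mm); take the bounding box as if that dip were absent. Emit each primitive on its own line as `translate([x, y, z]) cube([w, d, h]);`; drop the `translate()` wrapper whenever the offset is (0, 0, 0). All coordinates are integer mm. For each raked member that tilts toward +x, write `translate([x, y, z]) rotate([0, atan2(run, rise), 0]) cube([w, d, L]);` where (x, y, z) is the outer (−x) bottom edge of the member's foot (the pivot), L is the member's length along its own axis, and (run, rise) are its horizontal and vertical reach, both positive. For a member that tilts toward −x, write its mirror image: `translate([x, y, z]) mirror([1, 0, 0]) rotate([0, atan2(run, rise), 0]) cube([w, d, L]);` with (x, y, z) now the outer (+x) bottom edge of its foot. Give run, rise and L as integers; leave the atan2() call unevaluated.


translate([216, 0, 630]) cube([85, 1035, 53]);
translate([0, 77, 0]) rotate([0, atan2(216, 630), 0]) cube([41, 53, 666]);
translate([517, 77, 0]) mirror([1, 0, 0]) rotate([0, atan2(216, 630), 0]) cube([41, 53, 666]);
translate([0, 905, 0]) rotate([0, atan2(216, 630), 0]) cube([41, 53, 666]);
translate([517, 905, 0]) mirror([1, 0, 0]) rotate([0, atan2(216, 630), 0]) cube([41, 53, 666]);


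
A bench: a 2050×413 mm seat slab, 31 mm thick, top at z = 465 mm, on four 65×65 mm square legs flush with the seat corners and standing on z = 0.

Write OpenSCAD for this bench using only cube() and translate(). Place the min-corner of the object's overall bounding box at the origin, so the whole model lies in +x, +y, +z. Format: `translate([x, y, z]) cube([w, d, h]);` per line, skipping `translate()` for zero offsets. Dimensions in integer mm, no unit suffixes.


translate([0, 0, 434]) cube([2050, 413, 31]);
cube([65, 65, 434]);
translate([0, 348, 0]) cube([65, 65, 434]);
translate([1985, 0, 0]) cube([65, 65, 434]);
translate([1985, 348, 0]) cube([65, 65, 434]);


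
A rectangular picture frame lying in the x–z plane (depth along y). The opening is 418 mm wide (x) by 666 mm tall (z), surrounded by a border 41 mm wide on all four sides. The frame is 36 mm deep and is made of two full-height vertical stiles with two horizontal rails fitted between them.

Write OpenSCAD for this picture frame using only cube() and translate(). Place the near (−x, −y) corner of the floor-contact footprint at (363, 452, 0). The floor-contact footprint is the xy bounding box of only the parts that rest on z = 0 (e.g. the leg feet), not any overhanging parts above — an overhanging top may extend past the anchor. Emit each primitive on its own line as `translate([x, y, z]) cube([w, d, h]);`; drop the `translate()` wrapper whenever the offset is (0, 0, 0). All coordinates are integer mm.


translate([363, 452, 0]) cube([41, 36, 748]);
translate([822, 452, 0]) cube([41, 36, 748]);
translate([404, 452, 0]) cube([418, 36, 41]);
translate([404, 452, 707]) cube([418, 36, 41]);
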